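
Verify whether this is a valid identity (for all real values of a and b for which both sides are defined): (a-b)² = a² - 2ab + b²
Claim: (a-b)² = a² - 2ab + b².
Reasoning: Expand: (a-b)² = (a-b)(a-b) = a·a - a·b - b·a + b·b = a² - 2ab + b².
So the two sides agree for all real values of a and b for which both sides are defined.

Conclusion: Yes, this is an identity.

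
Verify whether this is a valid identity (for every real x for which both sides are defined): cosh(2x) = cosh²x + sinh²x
Claim: cosh(2x) = cosh²x + sinh²x.
Reasoning: cosh²x = (e^(2x) + 2 + e^(-2x))/4 and sinh²x = (e^(2x) - 2 + e^(-2x))/4. Adding gives (2e^(2x) + 2e^(-2x))/4 = (e^(2x) + e^(-2x))/2 = cosh(2x).
So the two sides agree for every real x for which both sides are defined.

Conclusion: Yes, this is an identity.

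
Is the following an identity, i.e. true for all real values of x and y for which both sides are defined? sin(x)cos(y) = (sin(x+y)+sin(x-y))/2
Yes, this is an identity.

Claim: sin(x)cos(y) = (sin(x+y)+sin(x-y))/2.
Reasoning: sin(x+y) = sin(x)cos(y) + cos(x)sin(y) and sin(x-y) = sin(x)cos(y) - cos(x)sin(y). Adding, sin(x+y) + sin(x-y) = 2sin(x)cos(y); divide by 2.
So the two sides agree for all real values of x and y for which both sides are defined.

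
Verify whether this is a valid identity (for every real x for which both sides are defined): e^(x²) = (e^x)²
Claim: e^(x²) = (e^x)².
Test a specific point where both sides are defined: x = 3.
LHS = e^(x²) ≈ 8103.0839
RHS = (e^x)² ≈ 403.4288
Since 8103.0839 ≠ 403.4288, the equation fails at this point, so it cannot hold for every real x for which both sides are defined.
(e^x)² = e^(2x), and 2x ≠ x² in general.

Conclusion: No, this is NOT an identity.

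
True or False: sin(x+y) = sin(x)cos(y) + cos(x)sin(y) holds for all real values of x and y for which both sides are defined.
Claim: sin(x+y) = sin(x)cos(y) + cos(x)sin(y).
Reasoning: By Euler's formula e^(i(x+y)) = e^(ix)·e^(iy) = (cos x + i·sin x)(cos y + i·sin y). The imaginary part of the left side is sin(x+y); the imaginary part of the product is sin(x)cos(y) + cos(x)sin(y).
So the two sides agree for all real values of x and y for which both sides are defined.

Conclusion: True.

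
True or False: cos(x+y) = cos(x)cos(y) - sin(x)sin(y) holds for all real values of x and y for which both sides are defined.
True.

Claim: cos(x+y) = cos(x)cos(y) - sin(x)sin(y).
Reasoning: By Euler's formula e^(i(x+y)) = e^(ix)·e^(iy) = (cos x + i·sin x)(cos y + i·sin y). The real part of the left side is cos(x+y); the real part of the product is cos(x)cos(y) - sin(x)sin(y) (since i·i = -1).
So the two sides agree for all real values of x and y for which both sides are defined.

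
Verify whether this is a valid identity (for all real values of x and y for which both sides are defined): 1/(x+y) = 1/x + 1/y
Claim: 1/(x+y) = 1/x + 1/y.
Test a specific point where both sides are defined: x = -2, y = -2.
LHS = 1/(x+y) ≈ -0.2500
RHS = 1/x + 1/y ≈ -1.0000
Since -0.2500 ≠ -1.0000, the equation fails at this point, so it cannot hold for all real values of x and y for which both sides are defined.
1/x + 1/y = (x+y)/(xy), which is not 1/(x+y).

Conclusion: No, this is NOT an identity.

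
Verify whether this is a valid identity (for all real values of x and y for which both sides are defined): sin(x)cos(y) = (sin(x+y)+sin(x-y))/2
Claim: sin(x)cos(y) = (sin(x+y)+sin(x-y))/2.
Reasoning: sin(x+y) = sin(x)cos(y) + cos(x)sin(y) and sin(x-y) = sin(x)cos(y) - cos(x)sin(y). Adding, sin(x+y) + sin(x-y) = 2sin(x)cos(y); divide by 2.
So the two sides agree for all real values of x and y for which both sides are defined.

Conclusion: Yes, this is an identity.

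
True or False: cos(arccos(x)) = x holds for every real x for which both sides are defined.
True.

Claim: cos(arccos(x)) = x.
Reasoning: For -1 ≤ x ≤ 1 (where arccos is defined), arccos(x) is by definition an angle whose cosine equals x. Taking the cosine of that angle returns x. (Note the other order, arccos(cos x) = x, is NOT an identity.)
So the two sides agree for every real x for which both sides are defined.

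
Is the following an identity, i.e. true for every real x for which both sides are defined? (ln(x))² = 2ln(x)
No, this is NOT an identity.

Claim: (ln(x))² = 2ln(x).
Test a specific point where both sides are defined: x = 5.
LHS = (ln(x))² ≈ 2.5903
RHS = 2ln(x) ≈ 3.2189
Since 2.5903 ≠ 3.2189, the equation fails at this point, so it cannot hold for every real x for which both sides are defined.
2ln(x) equals ln(x²), which is not the same as (ln x)².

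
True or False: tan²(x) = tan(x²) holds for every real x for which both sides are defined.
Claim: tan²(x) = tan(x²).
Test a specific point where both sides are defined: x = 2π/3.
LHS = tan²(x) ≈ 3.0000
RHS = tan(x²) ≈ 2.9590
Since 3.0000 ≠ 2.9590, the equation fails at this point, so it cannot hold for every real x for which both sides are defined.
tan²(x) means (tan x)², squaring the output; tan(x²) squares the input. These are different functions.

Conclusion: False.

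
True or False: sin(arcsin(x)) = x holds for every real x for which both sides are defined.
Claim: sin(arcsin(x)) = x.
Reasoning: For -1 ≤ x ≤ 1 (where arcsin is defined), arcsin(x) is by definition an angle whose sine equals x. Taking the sine of that angle returns x. (Note the other order, arcsin(sin x) = x, is NOT an identity.)
So the two sides agree for every real x for which both sides are defined.

Conclusion: True.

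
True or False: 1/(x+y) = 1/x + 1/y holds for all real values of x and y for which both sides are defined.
False.

Claim: 1/(x+y) = 1/x + 1/y.
Test a specific point where both sides are defined: x = 1/2, y = -1.
LHS = 1/(x+y) ≈ -2.0000
RHS = 1/x + 1/y ≈ 1.0000
Since -2.0000 ≠ 1.0000, the equation fails at this point, so it cannot hold for all real values of x and y for which both sides are defined.
1/x + 1/y = (x+y)/(xy), which is not 1/(x+y).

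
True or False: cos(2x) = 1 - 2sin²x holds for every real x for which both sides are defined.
Claim: cos(2x) = 1 - 2sin²x.
Reasoning: cos(2x) = cos²x - sin²x. Replace cos²x by 1 - sin²x: (1 - sin²x) - sin²x = 1 - 2sin²x.
So the two sides agree for every real x for which both sides are defined.

Conclusion: True.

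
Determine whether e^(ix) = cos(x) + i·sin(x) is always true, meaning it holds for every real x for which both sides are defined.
Claim: e^(ix) = cos(x) + i·sin(x).
Reasoning: Euler's formula. Expand e^(ix) = Σ (ix)^k / k!. Since i² = -1, the even-k terms are Σ (-1)^m x^(2m)/(2m)! = cos(x) and the odd-k terms are i · Σ (-1)^m x^(2m+1)/(2m+1)! = i·sin(x).
So the two sides agree for every real x for which both sides are defined.

Conclusion: Yes, this is an identity.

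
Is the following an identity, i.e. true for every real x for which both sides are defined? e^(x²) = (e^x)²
Claim: e^(x²) = (e^x)².
Test a specific point where both sides are defined: x = 3/2.
LHS = e^(x²) ≈ 9.4877
RHS = (e^x)² ≈ 20.0855
Since 9.4877 ≠ 20.0855, the equation fails at this point, so it cannot hold for every real x for which both sides are defined.
(e^x)² = e^(2x), and 2x ≠ x² in general.

Conclusion: No, this is NOT an identity.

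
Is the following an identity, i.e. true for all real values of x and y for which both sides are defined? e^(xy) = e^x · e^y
No, this is NOT an identity.

Claim: e^(xy) = e^x · e^y.
Test a specific point where both sides are defined: x = 5, y = -2.
LHS = e^(xy) ≈ 0.0000
RHS = e^x · e^y ≈ 20.0855
Since 0.0000 ≠ 20.0855, the equation fails at this point, so it cannot hold for all real values of x and y for which both sides are defined.
e^x · e^y = e^(x+y), not e^(xy).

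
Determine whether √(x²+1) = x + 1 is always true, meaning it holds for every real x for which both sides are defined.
No, this is NOT an identity.

Claim: √(x²+1) = x + 1.
Test a specific point where both sides are defined: x = 4.
LHS = √(x²+1) ≈ 4.1231
RHS = x + 1 ≈ 5.0000
Since 4.1231 ≠ 5.0000, the equation fails at this point, so it cannot hold for every real x for which both sides are defined.
(x+1)² = x² + 2x + 1 ≠ x² + 1 unless x = 0.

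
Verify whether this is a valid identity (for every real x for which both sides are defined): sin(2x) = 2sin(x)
Claim: sin(2x) = 2sin(x).
Test a specific point where both sides are defined: x = π/2.
LHS = sin(2x) ≈ 0.0000
RHS = 2sin(x) ≈ 2.0000
Since 0.0000 ≠ 2.0000, the equation fails at this point, so it cannot hold for every real x for which both sides are defined.
The correct double-angle formula is sin(2x) = 2sin(x)cos(x).

Conclusion: No, this is NOT an identity.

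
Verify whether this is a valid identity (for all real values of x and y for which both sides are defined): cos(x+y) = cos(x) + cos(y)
No, this is NOT an identity.

Claim: cos(x+y) = cos(x) + cos(y).
Test a specific point where both sides are defined: x = π, y = π/2.
LHS = cos(x+y) ≈ 0.0000
RHS = cos(x) + cos(y) ≈ -1.0000
Since 0.0000 ≠ -1.0000, the equation fails at this point, so it cannot hold for all real values of x and y for which both sides are defined.
The correct expansion is cos(x+y) = cos(x)cos(y) - sin(x)sin(y); cosine is not additive.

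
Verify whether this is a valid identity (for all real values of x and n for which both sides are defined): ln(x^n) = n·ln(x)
Claim: ln(x^n) = n·ln(x).
Reasoning: The right side requires x > 0. For x > 0, x^n = (e^(ln x))^n = e^(n·ln x), so taking ln of both sides gives ln(x^n) = n·ln(x).
So the two sides agree for all real values of x and n for which both sides are defined.

Conclusion: Yes, this is an identity.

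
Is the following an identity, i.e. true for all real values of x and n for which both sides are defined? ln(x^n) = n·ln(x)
Yes, this is an identity.

Claim: ln(x^n) = n·ln(x).
Reasoning: The right side requires x > 0. For x > 0, x^n = (e^(ln x))^n = e^(n·ln x), so taking ln of both sides gives ln(x^n) = n·ln(x).
So the two sides agree for all real values of x and n for which both sides are defined.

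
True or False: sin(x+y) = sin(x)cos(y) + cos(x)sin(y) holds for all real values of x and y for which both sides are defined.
True.

Claim: sin(x+y) = sin(x)cos(y) + cos(x)sin(y).
Reasoning: By Euler's formula e^(i(x+y)) = e^(ix)·e^(iy) = (cos x + i·sin x)(cos y + i·sin y). The imaginary part of the left side is sin(x+y); the imaginary part of the product is sin(x)cos(y) + cos(x)sin(y).
So the two sides agree for all real values of x and y for which both sides are defined.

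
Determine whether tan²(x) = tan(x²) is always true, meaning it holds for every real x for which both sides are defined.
Claim: tan²(x) = tan(x²).
Test a specific point where both sides are defined: x = 3π/4.
LHS = tan²(x) ≈ 1.0000
RHS = tan(x²) ≈ -0.8977
Since 1.0000 ≠ -0.8977, the equation fails at this point, so it cannot hold for every real x for which both sides are defined.
tan²(x) means (tan x)², squaring the output; tan(x²) squares the input. These are different functions.

Conclusion: No, this is NOT an identity.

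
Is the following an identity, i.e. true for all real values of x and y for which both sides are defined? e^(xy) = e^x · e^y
No, this is NOT an identity.

Claim: e^(xy) = e^x · e^y.
Test a specific point where both sides are defined: x = -2, y = 1.
LHS = e^(xy) ≈ 0.1353
RHS = e^x · e^y ≈ 0.3679
Since 0.1353 ≠ 0.3679, the equation fails at this point, so it cannot hold for all real values of x and y for which both sides are defined.
e^x · e^y = e^(x+y), not e^(xy).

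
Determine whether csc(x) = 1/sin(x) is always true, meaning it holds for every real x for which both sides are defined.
Yes, this is an identity.

Claim: csc(x) = 1/sin(x).
Reasoning: csc(x) is by definition the reciprocal of sin(x), wherever sin(x) ≠ 0.
So the two sides agree for every real x for which both sides are defined.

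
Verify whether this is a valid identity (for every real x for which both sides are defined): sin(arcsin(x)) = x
Yes, this is an identity.

Claim: sin(arcsin(x)) = x.
Reasoning: For -1 ≤ x ≤ 1 (where arcsin is defined), arcsin(x) is by definition an angle whose sine equals x. Taking the sine of that angle returns x. (Note the other order, arcsin(sin x) = x, is NOT an identity.)
So the two sides agree for every real x for which both sides are defined.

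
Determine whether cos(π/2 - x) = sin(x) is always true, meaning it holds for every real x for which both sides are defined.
Yes, this is an identity.

Claim: cos(π/2 - x) = sin(x).
Reasoning: Use cos(u - v) = cos(u)cos(v) + sin(u)sin(v) with u = π/2, v = x: cos(π/2)cos(x) + sin(π/2)sin(x) = 0·cos(x) + 1·sin(x) = sin(x).
So the two sides agree for every real x for which both sides are defined.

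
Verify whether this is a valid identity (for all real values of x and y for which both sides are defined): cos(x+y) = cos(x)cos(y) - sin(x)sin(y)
Claim: cos(x+y) = cos(x)cos(y) - sin(x)sin(y).
Reasoning: By Euler's formula e^(i(x+y)) = e^(ix)·e^(iy) = (cos x + i·sin x)(cos y + i·sin y). The real part of the left side is cos(x+y); the real part of the product is cos(x)cos(y) - sin(x)sin(y) (since i·i = -1).
So the two sides agree for all real values of x and y for which both sides are defined.

Conclusion: Yes, this is an identity.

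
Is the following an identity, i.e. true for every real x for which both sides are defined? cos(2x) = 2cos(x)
No, this is NOT an identity.

Claim: cos(2x) = 2cos(x).
Test a specific point where both sides are defined: x = π/4.
LHS = cos(2x) ≈ 0.0000
RHS = 2cos(x) ≈ 1.4142
Since 0.0000 ≠ 1.4142, the equation fails at this point, so it cannot hold for every real x for which both sides are defined.
The correct double-angle formula is cos(2x) = cos²x - sin²x.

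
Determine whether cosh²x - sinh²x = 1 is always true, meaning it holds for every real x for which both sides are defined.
Claim: cosh²x - sinh²x = 1.
Reasoning: With cosh(x) = (e^x + e^-x)/2 and sinh(x) = (e^x - e^-x)/2: cosh²x = (e^(2x) + 2 + e^(-2x))/4 and sinh²x = (e^(2x) - 2 + e^(-2x))/4. Subtracting leaves 4/4 = 1.
So the two sides agree for every real x for which both sides are defined.

Conclusion: Yes, this is an identity.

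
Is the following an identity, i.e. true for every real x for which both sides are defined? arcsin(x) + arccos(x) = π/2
Yes, this is an identity.

Claim: arcsin(x) + arccos(x) = π/2.
Reasoning: Both sides are defined for -1 ≤ x ≤ 1. Let θ = arcsin(x), so sin θ = x and θ ∈ [-π/2, π/2]. Then cos(π/2 - θ) = sin θ = x and π/2 - θ ∈ [0, π], which is exactly the range of arccos, so arccos(x) = π/2 - θ. Adding: arcsin(x) + arccos(x) = θ + (π/2 - θ) = π/2.
So the two sides agree for every real x for which both sides are defined.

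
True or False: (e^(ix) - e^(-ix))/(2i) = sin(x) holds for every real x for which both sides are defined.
Claim: (e^(ix) - e^(-ix))/(2i) = sin(x).
Reasoning: By Euler's formula e^(ix) = cos(x) + i·sin(x) and e^(-ix) = cos(x) - i·sin(x). Subtracting cancels the cosine terms: e^(ix) - e^(-ix) = 2i·sin(x); divide by 2i.
So the two sides agree for every real x for which both sides are defined.

Conclusion: True.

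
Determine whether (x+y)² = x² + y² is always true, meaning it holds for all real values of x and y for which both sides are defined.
Claim: (x+y)² = x² + y².
Test a specific point where both sides are defined: x = -2, y = 5.
LHS = (x+y)² ≈ 9.0000
RHS = x² + y² ≈ 29.0000
Since 9.0000 ≠ 29.0000, the equation fails at this point, so it cannot hold for all real values of x and y for which both sides are defined.
The correct expansion is (x+y)² = x² + 2xy + y²; the cross term 2xy is missing.

Conclusion: No, this is NOT an identity.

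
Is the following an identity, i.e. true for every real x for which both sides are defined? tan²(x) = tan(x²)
No, this is NOT an identity.

Claim: tan²(x) = tan(x²).
Test a specific point where both sides are defined: x = π/4.
LHS = tan²(x) ≈ 1.0000
RHS = tan(x²) ≈ 0.7092
Since 1.0000 ≠ 0.7092, the equation fails at this point, so it cannot hold for every real x for which both sides are defined.
tan²(x) means (tan x)², squaring the output; tan(x²) squares the input. These are different functions.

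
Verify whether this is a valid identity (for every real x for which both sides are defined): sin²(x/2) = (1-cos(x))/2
Yes, this is an identity.

Claim: sin²(x/2) = (1-cos(x))/2.
Reasoning: Use cos(2θ) = 1 - 2sin²θ with θ = x/2: cos(x) = 1 - 2sin²(x/2). Solving for sin²(x/2) gives (1 - cos(x))/2.
So the two sides agree for every real x for which both sides are defined.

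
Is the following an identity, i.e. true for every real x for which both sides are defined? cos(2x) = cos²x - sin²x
Claim: cos(2x) = cos²x - sin²x.
Reasoning: Put y = x in the addition formula cos(x+y) = cos(x)cos(y) - sin(x)sin(y): cos(2x) = cos²x - sin²x.
So the two sides agree for every real x for which both sides are defined.

Conclusion: Yes, this is an identity.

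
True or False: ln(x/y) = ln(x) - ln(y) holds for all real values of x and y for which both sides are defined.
Claim: ln(x/y) = ln(x) - ln(y).
Reasoning: Both sides are simultaneously defined only when x, y > 0. Write x = e^p, y = e^q. Then x/y = e^(p-q), so ln(x/y) = p - q = ln(x) - ln(y).
So the two sides agree for all real values of x and y for which both sides are defined.

Conclusion: True.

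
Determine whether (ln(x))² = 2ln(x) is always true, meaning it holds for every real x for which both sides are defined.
No, this is NOT an identity.

Claim: (ln(x))² = 2ln(x).
Test a specific point where both sides are defined: x = 4.
LHS = (ln(x))² ≈ 1.9218
RHS = 2ln(x) ≈ 2.7726
Since 1.9218 ≠ 2.7726, the equation fails at this point, so it cannot hold for every real x for which both sides are defined.
2ln(x) equals ln(x²), which is not the same as (ln x)².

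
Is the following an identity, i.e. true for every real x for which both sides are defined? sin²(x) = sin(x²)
Claim: sin²(x) = sin(x²).
Test a specific point where both sides are defined: x = π/2.
LHS = sin²(x) ≈ 1.0000
RHS = sin(x²) ≈ 0.6243
Since 1.0000 ≠ 0.6243, the equation fails at this point, so it cannot hold for every real x for which both sides are defined.
sin²(x) means (sin x)², squaring the output; sin(x²) squares the input. These are different functions.

Conclusion: No, this is NOT an identity.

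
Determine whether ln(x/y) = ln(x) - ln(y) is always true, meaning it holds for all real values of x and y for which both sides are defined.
Claim: ln(x/y) = ln(x) - ln(y).
Reasoning: Both sides are simultaneously defined only when x, y > 0. Write x = e^p, y = e^q. Then x/y = e^(p-q), so ln(x/y) = p - q = ln(x) - ln(y).
So the two sides agree for all real values of x and y for which both sides are defined.

Conclusion: Yes, this is an identity.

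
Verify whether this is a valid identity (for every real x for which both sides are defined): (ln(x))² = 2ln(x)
Claim: (ln(x))² = 2ln(x).
Test a specific point where both sides are defined: x = 2.
LHS = (ln(x))² ≈ 0.4805
RHS = 2ln(x) ≈ 1.3863
Since 0.4805 ≠ 1.3863, the equation fails at this point, so it cannot hold for every real x for which both sides are defined.
2ln(x) equals ln(x²), which is not the same as (ln x)².

Conclusion: No, this is NOT an identity.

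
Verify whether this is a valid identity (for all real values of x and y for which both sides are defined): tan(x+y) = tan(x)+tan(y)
No, this is NOT an identity.

Claim: tan(x+y) = tan(x)+tan(y).
Test a specific point where both sides are defined: x = -π/3, y = -π/4.
LHS = tan(x+y) ≈ 3.7321
RHS = tan(x)+tan(y) ≈ -2.7321
Since 3.7321 ≠ -2.7321, the equation fails at this point, so it cannot hold for all real values of x and y for which both sides are defined.
The correct formula is tan(x+y) = (tan(x) + tan(y))/(1 - tan(x)tan(y)).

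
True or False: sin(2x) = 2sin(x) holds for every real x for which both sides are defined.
False.

Claim: sin(2x) = 2sin(x).
Test a specific point where both sides are defined: x = π/3.
LHS = sin(2x) ≈ 0.8660
RHS = 2sin(x) ≈ 1.7321
Since 0.8660 ≠ 1.7321, the equation fails at this point, so it cannot hold for every real x for which both sides are defined.
The correct double-angle formula is sin(2x) = 2sin(x)cos(x).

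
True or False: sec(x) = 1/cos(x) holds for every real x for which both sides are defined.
True.

Claim: sec(x) = 1/cos(x).
Reasoning: sec(x) is by definition the reciprocal of cos(x), wherever cos(x) ≠ 0.
So the two sides agree for every real x for which both sides are defined.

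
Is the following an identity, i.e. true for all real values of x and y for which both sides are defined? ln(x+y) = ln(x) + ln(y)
Claim: ln(x+y) = ln(x) + ln(y).
Test a specific point where both sides are defined: x = 4, y = 4.
LHS = ln(x+y) ≈ 2.0794
RHS = ln(x) + ln(y) ≈ 2.7726
Since 2.0794 ≠ 2.7726, the equation fails at this point, so it cannot hold for all real values of x and y for which both sides are defined.
ln(x) + ln(y) = ln(xy), not ln(x+y).

Conclusion: No, this is NOT an identity.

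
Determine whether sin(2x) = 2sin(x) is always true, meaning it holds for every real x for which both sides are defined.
Claim: sin(2x) = 2sin(x).
Test a specific point where both sides are defined: x = -π/3.
LHS = sin(2x) ≈ -0.8660
RHS = 2sin(x) ≈ -1.7321
Since -0.8660 ≠ -1.7321, the equation fails at this point, so it cannot hold for every real x for which both sides are defined.
The correct double-angle formula is sin(2x) = 2sin(x)cos(x).

Conclusion: No, this is NOT an identity.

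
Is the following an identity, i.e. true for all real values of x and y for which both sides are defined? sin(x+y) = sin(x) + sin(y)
No, this is NOT an identity.

Claim: sin(x+y) = sin(x) + sin(y).
Test a specific point where both sides are defined: x = π/4, y = π/2.
LHS = sin(x+y) ≈ 0.7071
RHS = sin(x) + sin(y) ≈ 1.7071
Since 0.7071 ≠ 1.7071, the equation fails at this point, so it cannot hold for all real values of x and y for which both sides are defined.
The correct expansion is sin(x+y) = sin(x)cos(y) + cos(x)sin(y); sine is not additive.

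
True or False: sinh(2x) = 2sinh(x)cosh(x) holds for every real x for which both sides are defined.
Claim: sinh(2x) = 2sinh(x)cosh(x).
Reasoning: 2sinh(x)cosh(x) = 2 · (e^x - e^-x)/2 · (e^x + e^-x)/2 = (e^(2x) - e^(-2x))/2 = sinh(2x).
So the two sides agree for every real x for which both sides are defined.

Conclusion: True.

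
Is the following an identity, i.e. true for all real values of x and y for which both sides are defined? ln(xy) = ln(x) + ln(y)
Yes, this is an identity.

Claim: ln(xy) = ln(x) + ln(y).
Reasoning: Both sides are simultaneously defined only when x, y > 0. Write x = e^p, y = e^q (p = ln x, q = ln y). Then xy = e^p · e^q = e^(p+q), so ln(xy) = p + q = ln(x) + ln(y).
So the two sides agree for all real values of x and y for which both sides are defined.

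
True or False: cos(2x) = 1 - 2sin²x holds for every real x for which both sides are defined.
True.

Claim: cos(2x) = 1 - 2sin²x.
Reasoning: cos(2x) = cos²x - sin²x. Replace cos²x by 1 - sin²x: (1 - sin²x) - sin²x = 1 - 2sin²x.
So the two sides agree for every real x for which both sides are defined.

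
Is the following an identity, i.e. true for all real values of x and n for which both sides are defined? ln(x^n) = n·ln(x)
Yes, this is an identity.

Claim: ln(x^n) = n·ln(x).
Reasoning: The right side requires x > 0. For x > 0, x^n = (e^(ln x))^n = e^(n·ln x), so taking ln of both sides gives ln(x^n) = n·ln(x).
So the two sides agree for all real values of x and n for which both sides are defined.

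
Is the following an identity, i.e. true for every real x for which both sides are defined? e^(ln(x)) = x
Claim: e^(ln(x)) = x.
Reasoning: For x > 0, ln(x) is by definition the exponent p such that e^p = x. Raising e to that exponent therefore returns x: e^(ln x) = x.
So the two sides agree for every real x for which both sides are defined.

Conclusion: Yes, this is an identity.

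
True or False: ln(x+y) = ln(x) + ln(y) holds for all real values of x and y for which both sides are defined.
False.

Claim: ln(x+y) = ln(x) + ln(y).
Test a specific point where both sides are defined: x = 1/2, y = 2.
LHS = ln(x+y) ≈ 0.9163
RHS = ln(x) + ln(y) ≈ 0.0000
Since 0.9163 ≠ 0.0000, the equation fails at this point, so it cannot hold for all real values of x and y for which both sides are defined.
ln(x) + ln(y) = ln(xy), not ln(x+y).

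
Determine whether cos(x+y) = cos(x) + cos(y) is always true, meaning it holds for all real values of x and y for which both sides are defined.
Claim: cos(x+y) = cos(x) + cos(y).
Test a specific point where both sides are defined: x = π/6, y = -π/6.
LHS = cos(x+y) ≈ 1.0000
RHS = cos(x) + cos(y) ≈ 1.7321
Since 1.0000 ≠ 1.7321, the equation fails at this point, so it cannot hold for all real values of x and y for which both sides are defined.
The correct expansion is cos(x+y) = cos(x)cos(y) - sin(x)sin(y); cosine is not additive.

Conclusion: No, this is NOT an identity.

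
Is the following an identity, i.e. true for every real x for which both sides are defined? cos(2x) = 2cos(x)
No, this is NOT an identity.

Claim: cos(2x) = 2cos(x).
Test a specific point where both sides are defined: x = 3π/4.
LHS = cos(2x) ≈ 0.0000
RHS = 2cos(x) ≈ -1.4142
Since 0.0000 ≠ -1.4142, the equation fails at this point, so it cannot hold for every real x for which both sides are defined.
The correct double-angle formula is cos(2x) = cos²x - sin²x.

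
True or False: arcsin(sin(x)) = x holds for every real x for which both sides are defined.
Claim: arcsin(sin(x)) = x.
Test a specific point where both sides are defined: x = 3π/4.
LHS = arcsin(sin(x)) ≈ 0.7854
RHS = x ≈ 2.3562
Since 0.7854 ≠ 2.3562, the equation fails at this point, so it cannot hold for every real x for which both sides are defined.
arcsin only returns values in [-π/2, π/2], so arcsin(sin(x)) = x holds only for x in that interval, not for all real x.

Conclusion: False.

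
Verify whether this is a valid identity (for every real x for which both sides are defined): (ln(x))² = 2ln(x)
No, this is NOT an identity.

Claim: (ln(x))² = 2ln(x).
Test a specific point where both sides are defined: x = 4.
LHS = (ln(x))² ≈ 1.9218
RHS = 2ln(x) ≈ 2.7726
Since 1.9218 ≠ 2.7726, the equation fails at this point, so it cannot hold for every real x for which both sides are defined.
2ln(x) equals ln(x²), which is not the same as (ln x)².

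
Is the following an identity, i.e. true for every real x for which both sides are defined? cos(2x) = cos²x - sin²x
Claim: cos(2x) = cos²x - sin²x.
Reasoning: Put y = x in the addition formula cos(x+y) = cos(x)cos(y) - sin(x)sin(y): cos(2x) = cos²x - sin²x.
So the two sides agree for every real x for which both sides are defined.

Conclusion: Yes, this is an identity.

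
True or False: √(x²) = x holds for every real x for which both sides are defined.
False.

Claim: √(x²) = x.
Test a specific point where both sides are defined: x = -3.
LHS = √(x²) ≈ 3.0000
RHS = x ≈ -3.0000
Since 3.0000 ≠ -3.0000, the equation fails at this point, so it cannot hold for every real x for which both sides are defined.
√(x²) = |x|, which differs from x whenever x < 0 (both sides are defined for every real x).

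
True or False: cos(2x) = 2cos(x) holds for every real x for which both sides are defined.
False.

Claim: cos(2x) = 2cos(x).
Test a specific point where both sides are defined: x = 2π/3.
LHS = cos(2x) ≈ -0.5000
RHS = 2cos(x) ≈ -1.0000
Since -0.5000 ≠ -1.0000, the equation fails at this point, so it cannot hold for every real x for which both sides are defined.
The correct double-angle formula is cos(2x) = cos²x - sin²x.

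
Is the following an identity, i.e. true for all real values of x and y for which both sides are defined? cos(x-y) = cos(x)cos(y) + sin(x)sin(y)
Yes, this is an identity.

Claim: cos(x-y) = cos(x)cos(y) + sin(x)sin(y).
Reasoning: Replace y by -y in cos(x+y) = cos(x)cos(y) - sin(x)sin(y) and use cos(-y) = cos(y), sin(-y) = -sin(y): cos(x-y) = cos(x)cos(y) + sin(x)sin(y).
So the two sides agree for all real values of x and y for which both sides are defined.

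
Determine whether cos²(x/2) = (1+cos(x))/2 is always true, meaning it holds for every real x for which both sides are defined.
Claim: cos²(x/2) = (1+cos(x))/2.
Reasoning: Use cos(2θ) = 2cos²θ - 1 with θ = x/2: cos(x) = 2cos²(x/2) - 1. Solving for cos²(x/2) gives (1 + cos(x))/2.
So the two sides agree for every real x for which both sides are defined.

Conclusion: Yes, this is an identity.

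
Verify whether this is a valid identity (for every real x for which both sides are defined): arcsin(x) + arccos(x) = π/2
Yes, this is an identity.

Claim: arcsin(x) + arccos(x) = π/2.
Reasoning: Both sides are defined for -1 ≤ x ≤ 1. Let θ = arcsin(x), so sin θ = x and θ ∈ [-π/2, π/2]. Then cos(π/2 - θ) = sin θ = x and π/2 - θ ∈ [0, π], which is exactly the range of arccos, so arccos(x) = π/2 - θ. Adding: arcsin(x) + arccos(x) = θ + (π/2 - θ) = π/2.
So the two sides agree for every real x for which both sides are defined.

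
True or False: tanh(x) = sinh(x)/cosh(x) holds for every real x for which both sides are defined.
True.

Claim: tanh(x) = sinh(x)/cosh(x).
Reasoning: tanh(x) is defined as sinh(x)/cosh(x) = (e^x - e^-x)/(e^x + e^-x); cosh(x) ≥ 1 is never zero, so this holds for every real x.
So the two sides agree for every real x for which both sides are defined.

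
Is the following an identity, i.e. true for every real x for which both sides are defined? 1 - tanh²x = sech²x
Claim: 1 - tanh²x = sech²x.
Reasoning: Divide cosh²x - sinh²x = 1 through by cosh²x (never zero): 1 - tanh²x = 1/cosh²x = sech²x.
So the two sides agree for every real x for which both sides are defined.

Conclusion: Yes, this is an identity.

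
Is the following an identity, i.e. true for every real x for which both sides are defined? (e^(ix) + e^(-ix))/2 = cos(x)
Yes, this is an identity.

Claim: (e^(ix) + e^(-ix))/2 = cos(x).
Reasoning: By Euler's formula e^(ix) = cos(x) + i·sin(x) and e^(-ix) = cos(x) - i·sin(x). Adding cancels the sine terms: e^(ix) + e^(-ix) = 2cos(x); divide by 2.
So the two sides agree for every real x for which both sides are defined.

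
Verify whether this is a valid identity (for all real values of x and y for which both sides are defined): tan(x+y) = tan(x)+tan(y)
Claim: tan(x+y) = tan(x)+tan(y).
Test a specific point where both sides are defined: x = -π/3, y = -π/4.
LHS = tan(x+y) ≈ 3.7321
RHS = tan(x)+tan(y) ≈ -2.7321
Since 3.7321 ≠ -2.7321, the equation fails at this point, so it cannot hold for all real values of x and y for which both sides are defined.
The correct formula is tan(x+y) = (tan(x) + tan(y))/(1 - tan(x)tan(y)).

Conclusion: No, this is NOT an identity.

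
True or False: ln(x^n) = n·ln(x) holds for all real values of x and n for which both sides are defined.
Claim: ln(x^n) = n·ln(x).
Reasoning: The right side requires x > 0. For x > 0, x^n = (e^(ln x))^n = e^(n·ln x), so taking ln of both sides gives ln(x^n) = n·ln(x).
So the two sides agree for all real values of x and n for which both sides are defined.

Conclusion: True.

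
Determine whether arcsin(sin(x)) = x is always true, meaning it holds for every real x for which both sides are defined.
Claim: arcsin(sin(x)) = x.
Test a specific point where both sides are defined: x = 2π/3.
LHS = arcsin(sin(x)) ≈ 1.0472
RHS = x ≈ 2.0944
Since 1.0472 ≠ 2.0944, the equation fails at this point, so it cannot hold for every real x for which both sides are defined.
arcsin only returns values in [-π/2, π/2], so arcsin(sin(x)) = x holds only for x in that interval, not for all real x.

Conclusion: No, this is NOT an identity.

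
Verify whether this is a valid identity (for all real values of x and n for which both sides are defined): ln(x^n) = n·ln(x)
Yes, this is an identity.

Claim: ln(x^n) = n·ln(x).
Reasoning: The right side requires x > 0. For x > 0, x^n = (e^(ln x))^n = e^(n·ln x), so taking ln of both sides gives ln(x^n) = n·ln(x).
So the two sides agree for all real values of x and n for which both sides are defined.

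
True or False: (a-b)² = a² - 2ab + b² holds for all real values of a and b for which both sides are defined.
Claim: (a-b)² = a² - 2ab + b².
Reasoning: Expand: (a-b)² = (a-b)(a-b) = a·a - a·b - b·a + b·b = a² - 2ab + b².
So the two sides agree for all real values of a and b for which both sides are defined.

Conclusion: True.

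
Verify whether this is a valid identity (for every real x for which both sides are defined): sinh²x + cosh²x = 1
No, this is NOT an identity.

Claim: sinh²x + cosh²x = 1.
Test a specific point where both sides are defined: x = 4.
LHS = sinh²x + cosh²x ≈ 1490.4792
RHS = 1 ≈ 1.0000
Since 1490.4792 ≠ 1.0000, the equation fails at this point, so it cannot hold for every real x for which both sides are defined.
The correct hyperbolic identity is cosh²x - sinh²x = 1 (a difference); the sum sinh²x + cosh²x equals cosh(2x).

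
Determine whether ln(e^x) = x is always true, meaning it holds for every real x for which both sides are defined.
Yes, this is an identity.

Claim: ln(e^x) = x.
Reasoning: ln is the inverse of the exponential: ln(e^x) asks for the exponent p with e^p = e^x, and since e^p is one-to-one that exponent is p = x.
So the two sides agree for every real x for which both sides are defined.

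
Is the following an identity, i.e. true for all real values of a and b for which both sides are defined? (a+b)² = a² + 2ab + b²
Yes, this is an identity.

Claim: (a+b)² = a² + 2ab + b².
Reasoning: Expand: (a+b)² = (a+b)(a+b) = a·a + a·b + b·a + b·b = a² + 2ab + b².
So the two sides agree for all real values of a and b for which both sides are defined.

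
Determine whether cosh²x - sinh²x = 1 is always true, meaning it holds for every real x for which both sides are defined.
Claim: cosh²x - sinh²x = 1.
Reasoning: With cosh(x) = (e^x + e^-x)/2 and sinh(x) = (e^x - e^-x)/2: cosh²x = (e^(2x) + 2 + e^(-2x))/4 and sinh²x = (e^(2x) - 2 + e^(-2x))/4. Subtracting leaves 4/4 = 1.
So the two sides agree for every real x for which both sides are defined.

Conclusion: Yes, this is an identity.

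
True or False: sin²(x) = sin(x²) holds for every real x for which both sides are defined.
Claim: sin²(x) = sin(x²).
Test a specific point where both sides are defined: x = π/4.
LHS = sin²(x) ≈ 0.5000
RHS = sin(x²) ≈ 0.5785
Since 0.5000 ≠ 0.5785, the equation fails at this point, so it cannot hold for every real x for which both sides are defined.
sin²(x) means (sin x)², squaring the output; sin(x²) squares the input. These are different functions.

Conclusion: False.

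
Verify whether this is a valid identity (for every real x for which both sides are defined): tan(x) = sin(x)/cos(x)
Claim: tan(x) = sin(x)/cos(x).
Reasoning: For an angle x whose terminal point on the unit circle is (cos x, sin x), tan(x) is defined as the ratio (second coordinate)/(first coordinate) = sin(x)/cos(x), wherever cos(x) ≠ 0.
So the two sides agree for every real x for which both sides are defined.

Conclusion: Yes, this is an identity.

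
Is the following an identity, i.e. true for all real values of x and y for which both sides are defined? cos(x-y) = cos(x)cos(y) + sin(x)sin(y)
Yes, this is an identity.

Claim: cos(x-y) = cos(x)cos(y) + sin(x)sin(y).
Reasoning: Replace y by -y in cos(x+y) = cos(x)cos(y) - sin(x)sin(y) and use cos(-y) = cos(y), sin(-y) = -sin(y): cos(x-y) = cos(x)cos(y) + sin(x)sin(y).
So the two sides agree for all real values of x and y for which both sides are defined.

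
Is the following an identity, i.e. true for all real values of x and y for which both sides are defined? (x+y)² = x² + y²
No, this is NOT an identity.

Claim: (x+y)² = x² + y².
Test a specific point where both sides are defined: x = 3/2, y = 3/2.
LHS = (x+y)² ≈ 9.0000
RHS = x² + y² ≈ 4.5000
Since 9.0000 ≠ 4.5000, the equation fails at this point, so it cannot hold for all real values of x and y for which both sides are defined.
The correct expansion is (x+y)² = x² + 2xy + y²; the cross term 2xy is missing.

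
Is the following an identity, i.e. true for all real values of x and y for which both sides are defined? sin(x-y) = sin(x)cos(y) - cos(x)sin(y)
Claim: sin(x-y) = sin(x)cos(y) - cos(x)sin(y).
Reasoning: Replace y by -y in sin(x+y) = sin(x)cos(y) + cos(x)sin(y) and use cos(-y) = cos(y), sin(-y) = -sin(y): sin(x-y) = sin(x)cos(y) - cos(x)sin(y).
So the two sides agree for all real values of x and y for which both sides are defined.

Conclusion: Yes, this is an identity.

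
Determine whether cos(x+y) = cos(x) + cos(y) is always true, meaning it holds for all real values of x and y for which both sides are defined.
Claim: cos(x+y) = cos(x) + cos(y).
Test a specific point where both sides are defined: x = π/3, y = π/3.
LHS = cos(x+y) ≈ -0.5000
RHS = cos(x) + cos(y) ≈ 1.0000
Since -0.5000 ≠ 1.0000, the equation fails at this point, so it cannot hold for all real values of x and y for which both sides are defined.
The correct expansion is cos(x+y) = cos(x)cos(y) - sin(x)sin(y); cosine is not additive.

Conclusion: No, this is NOT an identity.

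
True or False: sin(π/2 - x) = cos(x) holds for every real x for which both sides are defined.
True.

Claim: sin(π/2 - x) = cos(x).
Reasoning: Use sin(u - v) = sin(u)cos(v) - cos(u)sin(v) with u = π/2, v = x: sin(π/2)cos(x) - cos(π/2)sin(x) = 1·cos(x) - 0·sin(x) = cos(x).
So the two sides agree for every real x for which both sides are defined.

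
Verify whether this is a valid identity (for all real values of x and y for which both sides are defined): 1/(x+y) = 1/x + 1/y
No, this is NOT an identity.

Claim: 1/(x+y) = 1/x + 1/y.
Test a specific point where both sides are defined: x = 3/2, y = -3.
LHS = 1/(x+y) ≈ -0.6667
RHS = 1/x + 1/y ≈ 0.3333
Since -0.6667 ≠ 0.3333, the equation fails at this point, so it cannot hold for all real values of x and y for which both sides are defined.
1/x + 1/y = (x+y)/(xy), which is not 1/(x+y).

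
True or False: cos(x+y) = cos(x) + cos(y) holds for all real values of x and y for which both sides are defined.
False.

Claim: cos(x+y) = cos(x) + cos(y).
Test a specific point where both sides are defined: x = 3π/4, y = π/3.
LHS = cos(x+y) ≈ -0.9659
RHS = cos(x) + cos(y) ≈ -0.2071
Since -0.9659 ≠ -0.2071, the equation fails at this point, so it cannot hold for all real values of x and y for which both sides are defined.
The correct expansion is cos(x+y) = cos(x)cos(y) - sin(x)sin(y); cosine is not additive.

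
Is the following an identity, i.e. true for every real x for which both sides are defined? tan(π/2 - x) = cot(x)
Claim: tan(π/2 - x) = cot(x).
Reasoning: tan(π/2 - x) = sin(π/2 - x)/cos(π/2 - x) = cos(x)/sin(x) = cot(x), using the cofunction identities sin(π/2 - x) = cos(x) and cos(π/2 - x) = sin(x).
So the two sides agree for every real x for which both sides are defined.

Conclusion: Yes, this is an identity.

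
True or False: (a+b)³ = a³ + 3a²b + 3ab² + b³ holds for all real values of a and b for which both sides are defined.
True.

Claim: (a+b)³ = a³ + 3a²b + 3ab² + b³.
Reasoning: (a+b)³ = (a+b)(a+b)² = (a+b)(a² + 2ab + b²) = a³ + 2a²b + ab² + a²b + 2ab² + b³ = a³ + 3a²b + 3ab² + b³.
So the two sides agree for all real values of a and b for which both sides are defined.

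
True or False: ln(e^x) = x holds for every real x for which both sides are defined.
True.

Claim: ln(e^x) = x.
Reasoning: ln is the inverse of the exponential: ln(e^x) asks for the exponent p with e^p = e^x, and since e^p is one-to-one that exponent is p = x.
So the two sides agree for every real x for which both sides are defined.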